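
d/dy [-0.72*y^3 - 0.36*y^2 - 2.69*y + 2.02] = -2.16*y^2 - 0.72*y - 2.69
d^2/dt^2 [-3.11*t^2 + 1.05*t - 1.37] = -6.22000000000000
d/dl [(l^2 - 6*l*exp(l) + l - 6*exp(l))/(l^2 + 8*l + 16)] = (-6*l^2*exp(l) - 24*l*exp(l) + 7*l - 36*exp(l) + 4)/(l^3 + 12*l^2 + 48*l + 64)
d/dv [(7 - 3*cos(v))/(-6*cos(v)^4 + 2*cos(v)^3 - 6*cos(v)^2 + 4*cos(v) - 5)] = 4*(54*cos(v)^4 - 180*cos(v)^3 + 60*cos(v)^2 - 84*cos(v) + 13)*sin(v)/(-12*sin(v)^4 + 36*sin(v)^2 + 11*cos(v) + cos(3*v) - 34)^2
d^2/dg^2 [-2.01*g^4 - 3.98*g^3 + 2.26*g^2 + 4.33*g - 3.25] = -24.12*g^2 - 23.88*g + 4.52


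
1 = 1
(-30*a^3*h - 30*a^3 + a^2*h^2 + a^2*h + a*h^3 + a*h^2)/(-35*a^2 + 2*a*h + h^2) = a*(6*a*h + 6*a + h^2 + h)/(7*a + h)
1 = 1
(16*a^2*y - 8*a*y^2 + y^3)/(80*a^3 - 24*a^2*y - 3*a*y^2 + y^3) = y/(5*a + y)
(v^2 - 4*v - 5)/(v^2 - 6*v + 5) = (v + 1)/(v - 1)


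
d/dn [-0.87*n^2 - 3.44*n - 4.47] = -1.74*n - 3.44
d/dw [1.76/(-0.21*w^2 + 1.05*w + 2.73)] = (0.7392*w - 1.848)/(-0.21*w^2 + 1.05*w + 2.73)^2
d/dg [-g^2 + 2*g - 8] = 2 - 2*g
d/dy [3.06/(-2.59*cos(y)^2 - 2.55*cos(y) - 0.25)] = -(15.8508*cos(y) + 7.803)*sin(y)/(2.59*cos(y)^2 + 2.55*cos(y) + 0.25)^2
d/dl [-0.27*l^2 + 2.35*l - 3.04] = 2.35 - 0.54*l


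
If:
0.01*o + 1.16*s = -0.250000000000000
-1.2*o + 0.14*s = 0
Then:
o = -0.03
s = -0.22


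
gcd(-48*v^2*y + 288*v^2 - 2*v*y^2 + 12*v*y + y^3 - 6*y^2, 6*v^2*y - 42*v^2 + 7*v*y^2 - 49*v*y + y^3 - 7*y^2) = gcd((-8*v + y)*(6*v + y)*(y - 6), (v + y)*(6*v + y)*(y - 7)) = 6*v + y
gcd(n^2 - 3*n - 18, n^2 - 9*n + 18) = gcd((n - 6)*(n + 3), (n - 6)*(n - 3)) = n - 6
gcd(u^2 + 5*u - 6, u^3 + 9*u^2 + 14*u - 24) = u^2 + 5*u - 6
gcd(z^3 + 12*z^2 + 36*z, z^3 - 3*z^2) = z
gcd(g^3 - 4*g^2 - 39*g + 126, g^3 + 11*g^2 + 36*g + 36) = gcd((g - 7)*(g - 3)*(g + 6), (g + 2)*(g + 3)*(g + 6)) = g + 6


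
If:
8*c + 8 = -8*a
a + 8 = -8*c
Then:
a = 0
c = -1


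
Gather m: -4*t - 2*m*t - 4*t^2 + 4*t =-2*m*t - 4*t^2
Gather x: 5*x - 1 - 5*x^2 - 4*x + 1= -5*x^2 + x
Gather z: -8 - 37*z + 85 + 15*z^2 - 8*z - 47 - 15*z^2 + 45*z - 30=0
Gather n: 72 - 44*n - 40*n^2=-40*n^2 - 44*n + 72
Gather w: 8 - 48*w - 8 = -48*w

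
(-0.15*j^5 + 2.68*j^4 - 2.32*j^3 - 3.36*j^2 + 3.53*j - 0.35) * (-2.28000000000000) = 0.342*j^5 - 6.1104*j^4 + 5.2896*j^3 + 7.6608*j^2 - 8.0484*j + 0.798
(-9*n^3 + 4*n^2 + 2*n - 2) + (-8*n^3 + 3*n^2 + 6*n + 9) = -17*n^3 + 7*n^2 + 8*n + 7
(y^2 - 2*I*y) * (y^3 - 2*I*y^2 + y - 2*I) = y^5 - 4*I*y^4 - 3*y^3 - 4*I*y^2 - 4*y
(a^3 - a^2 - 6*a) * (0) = 0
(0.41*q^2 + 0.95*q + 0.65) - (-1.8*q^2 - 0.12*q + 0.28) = 2.21*q^2 + 1.07*q + 0.37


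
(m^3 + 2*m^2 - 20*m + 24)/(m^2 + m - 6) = (m^2 + 4*m - 12)/(m + 3)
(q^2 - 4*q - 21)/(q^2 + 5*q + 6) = (q - 7)/(q + 2)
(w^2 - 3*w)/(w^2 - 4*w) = (w - 3)/(w - 4)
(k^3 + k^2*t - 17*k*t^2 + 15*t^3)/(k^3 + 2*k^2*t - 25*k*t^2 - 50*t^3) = (-k^2 + 4*k*t - 3*t^2)/(-k^2 + 3*k*t + 10*t^2)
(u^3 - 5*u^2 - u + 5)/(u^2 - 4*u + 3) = (u^2 - 4*u - 5)/(u - 3)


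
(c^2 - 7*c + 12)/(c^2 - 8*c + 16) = (c - 3)/(c - 4)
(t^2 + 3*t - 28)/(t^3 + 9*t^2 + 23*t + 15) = (t^2 + 3*t - 28)/(t^3 + 9*t^2 + 23*t + 15)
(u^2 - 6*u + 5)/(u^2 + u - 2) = (u - 5)/(u + 2)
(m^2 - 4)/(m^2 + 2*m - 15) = (m^2 - 4)/(m^2 + 2*m - 15)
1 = 1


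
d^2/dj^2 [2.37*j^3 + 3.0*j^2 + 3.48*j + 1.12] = 14.22*j + 6.0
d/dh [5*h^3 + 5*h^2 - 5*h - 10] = 15*h^2 + 10*h - 5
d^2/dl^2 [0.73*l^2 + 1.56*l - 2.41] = 1.46000000000000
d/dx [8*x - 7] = 8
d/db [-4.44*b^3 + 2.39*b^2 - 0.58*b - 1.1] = -13.32*b^2 + 4.78*b - 0.58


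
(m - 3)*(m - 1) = m^2 - 4*m + 3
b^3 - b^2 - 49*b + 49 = (b - 7)*(b - 1)*(b + 7)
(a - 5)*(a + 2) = a^2 - 3*a - 10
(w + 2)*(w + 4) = w^2 + 6*w + 8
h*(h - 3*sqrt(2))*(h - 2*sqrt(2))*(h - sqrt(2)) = h^4 - 6*sqrt(2)*h^3 + 22*h^2 - 12*sqrt(2)*h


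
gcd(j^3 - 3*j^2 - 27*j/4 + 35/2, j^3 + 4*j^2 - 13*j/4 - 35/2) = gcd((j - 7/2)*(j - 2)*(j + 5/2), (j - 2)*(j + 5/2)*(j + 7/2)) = j^2 + j/2 - 5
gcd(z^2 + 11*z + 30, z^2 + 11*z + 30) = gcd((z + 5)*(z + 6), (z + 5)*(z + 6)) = z^2 + 11*z + 30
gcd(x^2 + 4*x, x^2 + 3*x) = x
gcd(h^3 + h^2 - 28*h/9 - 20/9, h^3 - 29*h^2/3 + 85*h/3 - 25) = h - 5/3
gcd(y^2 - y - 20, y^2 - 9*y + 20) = y - 5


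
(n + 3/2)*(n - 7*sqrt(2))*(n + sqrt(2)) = n^3 - 6*sqrt(2)*n^2 + 3*n^2/2 - 14*n - 9*sqrt(2)*n - 21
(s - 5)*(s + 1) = s^2 - 4*s - 5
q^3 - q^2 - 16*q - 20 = (q - 5)*(q + 2)^2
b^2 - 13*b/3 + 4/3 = (b - 4)*(b - 1/3)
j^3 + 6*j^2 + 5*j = j*(j + 1)*(j + 5)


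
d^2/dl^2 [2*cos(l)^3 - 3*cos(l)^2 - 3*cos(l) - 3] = 3*cos(l)/2 + 6*cos(2*l) - 9*cos(3*l)/2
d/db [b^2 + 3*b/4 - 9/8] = 2*b + 3/4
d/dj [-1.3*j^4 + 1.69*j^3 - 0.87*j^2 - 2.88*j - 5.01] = -5.2*j^3 + 5.07*j^2 - 1.74*j - 2.88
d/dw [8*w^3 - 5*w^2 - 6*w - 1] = 24*w^2 - 10*w - 6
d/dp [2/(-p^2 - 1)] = 4*p/(p^2 + 1)^2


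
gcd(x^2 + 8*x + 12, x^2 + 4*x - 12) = x + 6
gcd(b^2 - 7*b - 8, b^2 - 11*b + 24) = b - 8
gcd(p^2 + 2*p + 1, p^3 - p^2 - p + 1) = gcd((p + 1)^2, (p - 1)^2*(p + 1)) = p + 1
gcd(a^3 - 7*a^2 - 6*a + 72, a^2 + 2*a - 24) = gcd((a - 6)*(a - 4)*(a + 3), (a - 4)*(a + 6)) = a - 4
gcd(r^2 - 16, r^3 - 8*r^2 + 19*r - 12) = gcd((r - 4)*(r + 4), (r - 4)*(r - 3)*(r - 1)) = r - 4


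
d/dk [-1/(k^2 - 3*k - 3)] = (2*k - 3)/(-k^2 + 3*k + 3)^2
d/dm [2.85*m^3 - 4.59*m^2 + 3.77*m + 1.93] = 8.55*m^2 - 9.18*m + 3.77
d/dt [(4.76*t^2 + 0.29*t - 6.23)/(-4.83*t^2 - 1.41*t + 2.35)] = (-5.3109*t^2 - 37.8098*t - 8.1028)/(23.3289*t^4 + 13.6206*t^3 - 20.7129*t^2 - 6.627*t + 5.5225)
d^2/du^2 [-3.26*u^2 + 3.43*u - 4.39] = -6.52000000000000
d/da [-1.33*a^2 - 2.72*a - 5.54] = -2.66*a - 2.72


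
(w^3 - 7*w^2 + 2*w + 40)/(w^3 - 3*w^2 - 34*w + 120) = (w + 2)/(w + 6)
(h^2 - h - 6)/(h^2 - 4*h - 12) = (h - 3)/(h - 6)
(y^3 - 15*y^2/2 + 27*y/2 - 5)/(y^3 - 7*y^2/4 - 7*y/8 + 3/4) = 4*(y - 5)/(4*y + 3)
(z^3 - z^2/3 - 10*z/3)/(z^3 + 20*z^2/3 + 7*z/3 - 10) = z*(z - 2)/(z^2 + 5*z - 6)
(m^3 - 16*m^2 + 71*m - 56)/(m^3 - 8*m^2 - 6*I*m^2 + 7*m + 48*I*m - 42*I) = (m - 8)/(m - 6*I)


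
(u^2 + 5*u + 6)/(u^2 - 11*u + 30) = (u^2 + 5*u + 6)/(u^2 - 11*u + 30)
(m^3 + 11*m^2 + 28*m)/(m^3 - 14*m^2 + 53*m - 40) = m*(m^2 + 11*m + 28)/(m^3 - 14*m^2 + 53*m - 40)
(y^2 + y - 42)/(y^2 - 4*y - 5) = (-y^2 - y + 42)/(-y^2 + 4*y + 5)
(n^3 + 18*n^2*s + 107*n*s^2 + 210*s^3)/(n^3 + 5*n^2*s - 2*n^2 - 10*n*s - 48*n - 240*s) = (n^2 + 13*n*s + 42*s^2)/(n^2 - 2*n - 48)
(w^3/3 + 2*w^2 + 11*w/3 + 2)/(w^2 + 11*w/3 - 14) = (w^3 + 6*w^2 + 11*w + 6)/(3*w^2 + 11*w - 42)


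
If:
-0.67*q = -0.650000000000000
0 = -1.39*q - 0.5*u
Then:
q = 0.97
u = -2.70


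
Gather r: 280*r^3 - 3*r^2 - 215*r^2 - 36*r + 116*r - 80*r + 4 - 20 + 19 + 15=280*r^3 - 218*r^2 + 18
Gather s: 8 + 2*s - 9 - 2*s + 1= 0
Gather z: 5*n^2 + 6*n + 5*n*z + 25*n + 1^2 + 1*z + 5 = 5*n^2 + 31*n + z*(5*n + 1) + 6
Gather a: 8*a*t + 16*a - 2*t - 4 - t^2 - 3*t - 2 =a*(8*t + 16) - t^2 - 5*t - 6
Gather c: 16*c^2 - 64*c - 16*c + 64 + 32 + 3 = 16*c^2 - 80*c + 99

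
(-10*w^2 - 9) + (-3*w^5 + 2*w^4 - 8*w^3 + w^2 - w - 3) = -3*w^5 + 2*w^4 - 8*w^3 - 9*w^2 - w - 12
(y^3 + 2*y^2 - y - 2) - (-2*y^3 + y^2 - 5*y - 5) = 3*y^3 + y^2 + 4*y + 3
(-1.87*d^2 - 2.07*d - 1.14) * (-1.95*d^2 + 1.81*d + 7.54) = 3.6465*d^4 + 0.651799999999999*d^3 - 15.6235*d^2 - 17.6712*d - 8.5956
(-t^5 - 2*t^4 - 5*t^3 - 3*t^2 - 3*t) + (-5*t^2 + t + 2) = -t^5 - 2*t^4 - 5*t^3 - 8*t^2 - 2*t + 2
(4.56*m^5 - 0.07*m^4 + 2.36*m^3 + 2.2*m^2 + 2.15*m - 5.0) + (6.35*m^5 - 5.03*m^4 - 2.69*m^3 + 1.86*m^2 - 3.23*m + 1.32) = 10.91*m^5 - 5.1*m^4 - 0.33*m^3 + 4.06*m^2 - 1.08*m - 3.68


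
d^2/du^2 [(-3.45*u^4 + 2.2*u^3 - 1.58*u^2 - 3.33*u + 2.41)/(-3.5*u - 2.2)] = (253.575*u^4 + 371.14*u^3 + 98.736*u^2 - 63.888*u - 95.0326)/(42.875*u^3 + 80.85*u^2 + 50.82*u + 10.648)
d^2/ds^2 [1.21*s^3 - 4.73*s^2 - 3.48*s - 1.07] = 7.26*s - 9.46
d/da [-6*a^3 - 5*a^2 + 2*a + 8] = -18*a^2 - 10*a + 2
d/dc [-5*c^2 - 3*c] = -10*c - 3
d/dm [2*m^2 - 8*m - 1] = 4*m - 8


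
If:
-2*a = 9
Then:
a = -9/2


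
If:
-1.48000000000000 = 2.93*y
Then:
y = -0.51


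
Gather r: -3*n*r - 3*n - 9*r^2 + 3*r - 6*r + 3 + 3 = -3*n - 9*r^2 + r*(-3*n - 3) + 6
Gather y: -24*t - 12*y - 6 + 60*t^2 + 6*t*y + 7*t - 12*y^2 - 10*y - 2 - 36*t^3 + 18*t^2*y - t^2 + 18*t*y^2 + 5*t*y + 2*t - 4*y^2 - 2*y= -36*t^3 + 59*t^2 - 15*t + y^2*(18*t - 16) + y*(18*t^2 + 11*t - 24) - 8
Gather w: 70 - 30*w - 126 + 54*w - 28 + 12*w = 36*w - 84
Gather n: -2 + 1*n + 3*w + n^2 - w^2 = n^2 + n - w^2 + 3*w - 2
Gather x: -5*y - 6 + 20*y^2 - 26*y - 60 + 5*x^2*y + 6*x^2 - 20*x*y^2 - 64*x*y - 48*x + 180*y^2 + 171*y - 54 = x^2*(5*y + 6) + x*(-20*y^2 - 64*y - 48) + 200*y^2 + 140*y - 120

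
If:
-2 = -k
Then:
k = 2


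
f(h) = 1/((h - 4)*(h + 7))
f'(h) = -1/((h - 4)*(h + 7)^2) - 1/((h - 4)^2*(h + 7)) = (-2*h - 3)/(h^4 + 6*h^3 - 47*h^2 - 168*h + 784)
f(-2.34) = -0.03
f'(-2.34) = 0.00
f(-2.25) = -0.03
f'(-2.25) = 0.00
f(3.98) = -4.55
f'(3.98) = -227.27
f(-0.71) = -0.03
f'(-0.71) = -0.00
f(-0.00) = -0.04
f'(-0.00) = -0.00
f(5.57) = 0.05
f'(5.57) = -0.04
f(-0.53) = -0.03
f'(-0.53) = -0.00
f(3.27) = -0.13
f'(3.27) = -0.17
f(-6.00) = -0.10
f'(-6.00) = 0.09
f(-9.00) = 0.04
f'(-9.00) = 0.02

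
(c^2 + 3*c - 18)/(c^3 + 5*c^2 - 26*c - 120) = (c - 3)/(c^2 - c - 20)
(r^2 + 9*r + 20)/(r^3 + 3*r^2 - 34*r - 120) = 1/(r - 6)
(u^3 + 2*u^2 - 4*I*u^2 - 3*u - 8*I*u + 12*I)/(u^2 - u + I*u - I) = (u^2 + u*(3 - 4*I) - 12*I)/(u + I)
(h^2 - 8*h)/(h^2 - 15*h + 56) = h/(h - 7)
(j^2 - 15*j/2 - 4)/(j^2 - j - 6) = (-j^2 + 15*j/2 + 4)/(-j^2 + j + 6)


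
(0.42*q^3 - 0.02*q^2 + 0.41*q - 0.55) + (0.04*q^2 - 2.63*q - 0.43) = 0.42*q^3 + 0.02*q^2 - 2.22*q - 0.98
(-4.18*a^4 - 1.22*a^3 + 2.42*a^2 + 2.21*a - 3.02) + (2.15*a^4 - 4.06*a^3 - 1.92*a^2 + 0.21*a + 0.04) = -2.03*a^4 - 5.28*a^3 + 0.5*a^2 + 2.42*a - 2.98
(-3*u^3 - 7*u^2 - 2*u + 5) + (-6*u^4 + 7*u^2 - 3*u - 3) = -6*u^4 - 3*u^3 - 5*u + 2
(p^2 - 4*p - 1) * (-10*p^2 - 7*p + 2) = -10*p^4 + 33*p^3 + 40*p^2 - p - 2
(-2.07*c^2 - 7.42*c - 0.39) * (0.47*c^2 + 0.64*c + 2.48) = -0.9729*c^4 - 4.8122*c^3 - 10.0657*c^2 - 18.6512*c - 0.9672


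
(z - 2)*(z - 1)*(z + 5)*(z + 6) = z^4 + 8*z^3 - z^2 - 68*z + 60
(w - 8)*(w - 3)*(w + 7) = w^3 - 4*w^2 - 53*w + 168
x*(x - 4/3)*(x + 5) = x^3 + 11*x^2/3 - 20*x/3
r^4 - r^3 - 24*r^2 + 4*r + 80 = (r - 5)*(r - 2)*(r + 2)*(r + 4)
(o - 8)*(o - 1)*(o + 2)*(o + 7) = o^4 - 59*o^2 - 54*o + 112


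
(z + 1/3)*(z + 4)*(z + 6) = z^3 + 31*z^2/3 + 82*z/3 + 8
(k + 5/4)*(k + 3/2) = k^2 + 11*k/4 + 15/8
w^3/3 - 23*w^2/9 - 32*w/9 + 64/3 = (w/3 + 1)*(w - 8)*(w - 8/3)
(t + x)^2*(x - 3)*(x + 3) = t^2*x^2 - 9*t^2 + 2*t*x^3 - 18*t*x + x^4 - 9*x^2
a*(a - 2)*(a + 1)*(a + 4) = a^4 + 3*a^3 - 6*a^2 - 8*a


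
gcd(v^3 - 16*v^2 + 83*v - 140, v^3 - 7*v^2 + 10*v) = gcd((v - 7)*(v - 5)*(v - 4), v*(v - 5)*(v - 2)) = v - 5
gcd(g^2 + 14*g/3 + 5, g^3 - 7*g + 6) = g + 3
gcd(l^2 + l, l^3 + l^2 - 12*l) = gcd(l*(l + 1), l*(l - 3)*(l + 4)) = l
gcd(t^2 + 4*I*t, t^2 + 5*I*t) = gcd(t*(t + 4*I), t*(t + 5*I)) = t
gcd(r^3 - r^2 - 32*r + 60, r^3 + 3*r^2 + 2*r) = 1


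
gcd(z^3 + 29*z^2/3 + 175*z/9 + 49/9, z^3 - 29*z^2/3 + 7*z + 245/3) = z + 7/3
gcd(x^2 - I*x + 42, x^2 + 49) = x - 7*I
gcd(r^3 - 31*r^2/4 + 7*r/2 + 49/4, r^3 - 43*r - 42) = r^2 - 6*r - 7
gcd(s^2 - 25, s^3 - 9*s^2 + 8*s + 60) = s - 5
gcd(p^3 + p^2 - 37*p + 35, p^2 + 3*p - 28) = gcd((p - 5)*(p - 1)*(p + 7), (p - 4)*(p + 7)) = p + 7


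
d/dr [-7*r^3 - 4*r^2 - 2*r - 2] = -21*r^2 - 8*r - 2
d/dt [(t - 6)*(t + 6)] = 2*t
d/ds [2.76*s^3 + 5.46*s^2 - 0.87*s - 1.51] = 8.28*s^2 + 10.92*s - 0.87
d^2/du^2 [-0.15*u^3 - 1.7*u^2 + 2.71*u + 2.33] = -0.9*u - 3.4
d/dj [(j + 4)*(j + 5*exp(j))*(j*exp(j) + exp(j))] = (j^3 + 10*j^2*exp(j) + 8*j^2 + 60*j*exp(j) + 14*j + 65*exp(j) + 4)*exp(j)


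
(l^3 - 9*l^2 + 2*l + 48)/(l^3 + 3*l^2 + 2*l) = (l^2 - 11*l + 24)/(l*(l + 1))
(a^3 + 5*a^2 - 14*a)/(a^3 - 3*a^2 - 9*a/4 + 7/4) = 4*a*(a^2 + 5*a - 14)/(4*a^3 - 12*a^2 - 9*a + 7)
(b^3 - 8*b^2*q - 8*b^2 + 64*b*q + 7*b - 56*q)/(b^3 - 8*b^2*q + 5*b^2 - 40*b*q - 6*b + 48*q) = (b - 7)/(b + 6)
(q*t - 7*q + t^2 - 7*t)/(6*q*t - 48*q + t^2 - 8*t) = (q*t - 7*q + t^2 - 7*t)/(6*q*t - 48*q + t^2 - 8*t)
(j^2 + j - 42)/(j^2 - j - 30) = (j + 7)/(j + 5)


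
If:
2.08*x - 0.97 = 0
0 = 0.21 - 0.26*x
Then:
No Solution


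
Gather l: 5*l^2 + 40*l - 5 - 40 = 5*l^2 + 40*l - 45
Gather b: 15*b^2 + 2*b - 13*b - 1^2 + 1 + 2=15*b^2 - 11*b + 2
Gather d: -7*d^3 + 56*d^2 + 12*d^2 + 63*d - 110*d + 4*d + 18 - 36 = -7*d^3 + 68*d^2 - 43*d - 18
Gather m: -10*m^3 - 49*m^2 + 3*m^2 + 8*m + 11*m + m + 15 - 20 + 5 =-10*m^3 - 46*m^2 + 20*m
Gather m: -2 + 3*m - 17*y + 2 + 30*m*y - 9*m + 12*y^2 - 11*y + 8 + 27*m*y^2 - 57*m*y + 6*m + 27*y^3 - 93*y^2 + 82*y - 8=m*(27*y^2 - 27*y) + 27*y^3 - 81*y^2 + 54*y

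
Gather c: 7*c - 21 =7*c - 21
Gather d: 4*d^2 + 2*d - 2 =4*d^2 + 2*d - 2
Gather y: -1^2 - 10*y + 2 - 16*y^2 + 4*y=-16*y^2 - 6*y + 1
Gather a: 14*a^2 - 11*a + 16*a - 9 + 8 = 14*a^2 + 5*a - 1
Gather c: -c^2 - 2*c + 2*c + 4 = 4 - c^2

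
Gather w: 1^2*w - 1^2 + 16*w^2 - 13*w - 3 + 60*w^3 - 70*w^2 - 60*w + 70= 60*w^3 - 54*w^2 - 72*w + 66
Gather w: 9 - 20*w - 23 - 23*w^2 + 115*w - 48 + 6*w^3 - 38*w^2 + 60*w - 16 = 6*w^3 - 61*w^2 + 155*w - 78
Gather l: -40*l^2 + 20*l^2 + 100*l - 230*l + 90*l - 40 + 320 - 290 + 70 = -20*l^2 - 40*l + 60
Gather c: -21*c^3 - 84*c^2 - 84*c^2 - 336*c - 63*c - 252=-21*c^3 - 168*c^2 - 399*c - 252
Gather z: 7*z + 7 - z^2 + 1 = -z^2 + 7*z + 8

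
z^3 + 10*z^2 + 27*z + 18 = (z + 1)*(z + 3)*(z + 6)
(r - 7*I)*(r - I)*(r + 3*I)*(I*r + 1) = I*r^4 + 6*r^3 + 12*I*r^2 + 38*r - 21*I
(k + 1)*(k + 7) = k^2 + 8*k + 7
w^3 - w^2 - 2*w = w*(w - 2)*(w + 1)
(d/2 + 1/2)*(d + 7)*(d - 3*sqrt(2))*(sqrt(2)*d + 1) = sqrt(2)*d^4/2 - 5*d^3/2 + 4*sqrt(2)*d^3 - 20*d^2 + 2*sqrt(2)*d^2 - 35*d/2 - 12*sqrt(2)*d - 21*sqrt(2)/2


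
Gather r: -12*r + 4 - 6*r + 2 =6 - 18*r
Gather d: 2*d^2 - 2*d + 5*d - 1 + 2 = 2*d^2 + 3*d + 1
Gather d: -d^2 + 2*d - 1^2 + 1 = -d^2 + 2*d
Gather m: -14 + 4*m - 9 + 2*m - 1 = 6*m - 24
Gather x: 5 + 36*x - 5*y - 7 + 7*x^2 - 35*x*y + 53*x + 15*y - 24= 7*x^2 + x*(89 - 35*y) + 10*y - 26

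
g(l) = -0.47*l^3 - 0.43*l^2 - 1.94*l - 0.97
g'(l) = -1.41*l^2 - 0.86*l - 1.94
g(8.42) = -328.36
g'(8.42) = -109.15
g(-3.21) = 16.37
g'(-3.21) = -13.71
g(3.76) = -39.33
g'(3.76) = -25.11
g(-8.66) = 288.83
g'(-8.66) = -100.24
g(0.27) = -1.53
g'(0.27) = -2.27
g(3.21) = -27.17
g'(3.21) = -19.23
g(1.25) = -4.98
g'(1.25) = -5.22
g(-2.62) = 9.61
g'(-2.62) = -9.37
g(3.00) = -23.35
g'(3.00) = -17.21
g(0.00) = -0.97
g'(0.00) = -1.94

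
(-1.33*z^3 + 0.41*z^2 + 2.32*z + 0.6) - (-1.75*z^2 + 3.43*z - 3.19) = -1.33*z^3 + 2.16*z^2 - 1.11*z + 3.79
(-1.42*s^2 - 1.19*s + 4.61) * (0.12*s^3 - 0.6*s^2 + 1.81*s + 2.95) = -0.1704*s^5 + 0.7092*s^4 - 1.303*s^3 - 9.1089*s^2 + 4.8336*s + 13.5995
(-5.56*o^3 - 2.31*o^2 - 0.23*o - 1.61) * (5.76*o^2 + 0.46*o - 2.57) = -32.0256*o^5 - 15.8632*o^4 + 11.9018*o^3 - 3.4427*o^2 - 0.1495*o + 4.1377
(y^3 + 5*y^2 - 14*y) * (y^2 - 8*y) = y^5 - 3*y^4 - 54*y^3 + 112*y^2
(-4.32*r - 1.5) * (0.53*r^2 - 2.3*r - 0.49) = -2.2896*r^3 + 9.141*r^2 + 5.5668*r + 0.735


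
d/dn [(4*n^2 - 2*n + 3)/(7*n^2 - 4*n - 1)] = 2*(-n^2 - 25*n + 7)/(49*n^4 - 56*n^3 + 2*n^2 + 8*n + 1)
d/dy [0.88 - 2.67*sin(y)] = -2.67*cos(y)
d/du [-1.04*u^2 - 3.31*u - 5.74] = -2.08*u - 3.31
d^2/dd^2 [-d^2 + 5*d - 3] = -2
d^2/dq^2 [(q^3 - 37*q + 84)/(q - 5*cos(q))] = (6*q*(q - 5*cos(q))^2 + (q - 5*cos(q))*((74 - 6*q^2)*(5*sin(q) + 1) + (-5*q^3 + 185*q - 420)*cos(q)) + (5*sin(q) + 1)^2*(2*q^3 - 74*q + 168))/(q - 5*cos(q))^3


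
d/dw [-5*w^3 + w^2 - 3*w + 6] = -15*w^2 + 2*w - 3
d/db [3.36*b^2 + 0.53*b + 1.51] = 6.72*b + 0.53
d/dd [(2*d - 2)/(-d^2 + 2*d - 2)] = 2*d*(d - 2)/(d^4 - 4*d^3 + 8*d^2 - 8*d + 4)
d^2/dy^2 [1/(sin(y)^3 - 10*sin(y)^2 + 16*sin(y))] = (-9*sin(y)^3 + 110*sin(y)^2 - 420*sin(y) + 320 + 440/sin(y) - 960/sin(y)^2 + 512/sin(y)^3)/((sin(y) - 8)^3*(sin(y) - 2)^3)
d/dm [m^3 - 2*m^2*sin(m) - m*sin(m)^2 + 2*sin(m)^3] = -2*m^2*cos(m) + 3*m^2 - 4*m*sin(m) - m*sin(2*m) + 6*sin(m)^2*cos(m) - sin(m)^2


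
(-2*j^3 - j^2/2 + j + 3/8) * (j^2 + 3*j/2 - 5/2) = -2*j^5 - 7*j^4/2 + 21*j^3/4 + 25*j^2/8 - 31*j/16 - 15/16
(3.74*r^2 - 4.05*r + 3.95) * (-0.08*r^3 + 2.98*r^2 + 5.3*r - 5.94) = -0.2992*r^5 + 11.4692*r^4 + 7.437*r^3 - 31.9096*r^2 + 44.992*r - 23.463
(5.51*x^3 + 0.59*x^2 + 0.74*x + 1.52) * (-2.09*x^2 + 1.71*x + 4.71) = -11.5159*x^5 + 8.189*x^4 + 25.4144*x^3 + 0.8675*x^2 + 6.0846*x + 7.1592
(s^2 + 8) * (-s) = -s^3 - 8*s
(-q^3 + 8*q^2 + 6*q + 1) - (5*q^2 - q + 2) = -q^3 + 3*q^2 + 7*q - 1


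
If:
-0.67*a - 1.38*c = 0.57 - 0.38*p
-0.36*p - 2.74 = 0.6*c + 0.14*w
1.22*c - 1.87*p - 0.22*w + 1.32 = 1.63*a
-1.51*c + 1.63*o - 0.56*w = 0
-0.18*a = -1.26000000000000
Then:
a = 7.00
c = -9.26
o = 15.82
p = -19.79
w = 71.02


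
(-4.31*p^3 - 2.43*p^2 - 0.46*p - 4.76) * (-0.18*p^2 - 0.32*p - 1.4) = 0.7758*p^5 + 1.8166*p^4 + 6.8944*p^3 + 4.406*p^2 + 2.1672*p + 6.664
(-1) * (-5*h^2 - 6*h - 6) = 5*h^2 + 6*h + 6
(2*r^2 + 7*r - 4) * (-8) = -16*r^2 - 56*r + 32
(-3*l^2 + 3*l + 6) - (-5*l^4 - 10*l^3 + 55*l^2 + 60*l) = 5*l^4 + 10*l^3 - 58*l^2 - 57*l + 6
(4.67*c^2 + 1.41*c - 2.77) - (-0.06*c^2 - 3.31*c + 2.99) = 4.73*c^2 + 4.72*c - 5.76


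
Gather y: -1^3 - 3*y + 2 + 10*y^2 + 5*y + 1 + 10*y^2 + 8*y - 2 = 20*y^2 + 10*y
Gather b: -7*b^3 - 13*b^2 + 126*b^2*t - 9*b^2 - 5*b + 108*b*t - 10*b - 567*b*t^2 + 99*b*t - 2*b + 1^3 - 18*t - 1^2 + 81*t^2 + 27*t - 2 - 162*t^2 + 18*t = -7*b^3 + b^2*(126*t - 22) + b*(-567*t^2 + 207*t - 17) - 81*t^2 + 27*t - 2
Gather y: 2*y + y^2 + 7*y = y^2 + 9*y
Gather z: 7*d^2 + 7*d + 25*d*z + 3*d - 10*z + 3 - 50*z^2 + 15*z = 7*d^2 + 10*d - 50*z^2 + z*(25*d + 5) + 3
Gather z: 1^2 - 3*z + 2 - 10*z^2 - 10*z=-10*z^2 - 13*z + 3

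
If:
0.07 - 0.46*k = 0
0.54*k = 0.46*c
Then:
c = 0.18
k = 0.15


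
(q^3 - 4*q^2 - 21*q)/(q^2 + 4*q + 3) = q*(q - 7)/(q + 1)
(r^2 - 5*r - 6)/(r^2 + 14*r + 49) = (r^2 - 5*r - 6)/(r^2 + 14*r + 49)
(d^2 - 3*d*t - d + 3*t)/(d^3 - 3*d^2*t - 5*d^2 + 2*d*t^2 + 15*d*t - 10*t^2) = (d^2 - 3*d*t - d + 3*t)/(d^3 - 3*d^2*t - 5*d^2 + 2*d*t^2 + 15*d*t - 10*t^2)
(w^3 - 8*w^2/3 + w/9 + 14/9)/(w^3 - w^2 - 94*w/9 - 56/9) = (3*w^2 - 10*w + 7)/(3*w^2 - 5*w - 28)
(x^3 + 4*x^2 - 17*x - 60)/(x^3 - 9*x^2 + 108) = (x^2 + x - 20)/(x^2 - 12*x + 36)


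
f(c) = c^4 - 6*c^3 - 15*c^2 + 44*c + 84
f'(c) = 4*c^3 - 18*c^2 - 30*c + 44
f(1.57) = 98.96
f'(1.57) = -31.99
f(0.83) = 107.23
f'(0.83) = 8.99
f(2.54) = 42.29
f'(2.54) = -82.78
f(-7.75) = 5242.47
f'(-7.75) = -2666.56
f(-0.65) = 50.89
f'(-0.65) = 54.80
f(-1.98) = 0.02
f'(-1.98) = 1.78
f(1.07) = 107.87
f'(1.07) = -3.81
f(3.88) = -94.93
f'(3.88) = -109.73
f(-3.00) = 60.00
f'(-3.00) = -136.00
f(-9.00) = 9408.00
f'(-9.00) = -4060.00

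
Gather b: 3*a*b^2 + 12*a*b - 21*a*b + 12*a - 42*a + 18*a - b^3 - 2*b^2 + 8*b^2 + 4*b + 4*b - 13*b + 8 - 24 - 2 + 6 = -12*a - b^3 + b^2*(3*a + 6) + b*(-9*a - 5) - 12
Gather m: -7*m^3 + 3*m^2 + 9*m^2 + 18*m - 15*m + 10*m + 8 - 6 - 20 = -7*m^3 + 12*m^2 + 13*m - 18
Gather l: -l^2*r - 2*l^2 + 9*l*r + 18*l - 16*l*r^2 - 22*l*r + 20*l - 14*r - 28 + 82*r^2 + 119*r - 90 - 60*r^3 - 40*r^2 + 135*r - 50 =l^2*(-r - 2) + l*(-16*r^2 - 13*r + 38) - 60*r^3 + 42*r^2 + 240*r - 168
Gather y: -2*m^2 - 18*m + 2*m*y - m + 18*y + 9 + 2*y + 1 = -2*m^2 - 19*m + y*(2*m + 20) + 10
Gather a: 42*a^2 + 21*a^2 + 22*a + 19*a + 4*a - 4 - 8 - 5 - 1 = 63*a^2 + 45*a - 18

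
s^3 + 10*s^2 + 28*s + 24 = (s + 2)^2*(s + 6)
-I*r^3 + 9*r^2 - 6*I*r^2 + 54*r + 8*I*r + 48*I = (r + 6)*(r + 8*I)*(-I*r + 1)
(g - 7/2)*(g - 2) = g^2 - 11*g/2 + 7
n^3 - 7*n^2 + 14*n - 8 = (n - 4)*(n - 2)*(n - 1)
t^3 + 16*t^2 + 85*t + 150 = (t + 5)^2*(t + 6)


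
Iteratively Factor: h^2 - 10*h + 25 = (h - 5)*(h - 5)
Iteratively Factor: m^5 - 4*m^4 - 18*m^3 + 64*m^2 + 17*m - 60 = (m - 1)*(m^4 - 3*m^3 - 21*m^2 + 43*m + 60) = (m - 1)*(m + 4)*(m^3 - 7*m^2 + 7*m + 15) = (m - 3)*(m - 1)*(m + 4)*(m^2 - 4*m - 5) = (m - 3)*(m - 1)*(m + 1)*(m + 4)*(m - 5)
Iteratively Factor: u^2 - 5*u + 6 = (u - 2)*(u - 3)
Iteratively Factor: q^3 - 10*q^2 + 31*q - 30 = (q - 5)*(q^2 - 5*q + 6) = (q - 5)*(q - 2)*(q - 3)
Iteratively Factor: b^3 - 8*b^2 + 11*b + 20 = (b + 1)*(b^2 - 9*b + 20) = (b - 4)*(b + 1)*(b - 5)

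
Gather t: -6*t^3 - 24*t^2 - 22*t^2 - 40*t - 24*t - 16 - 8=-6*t^3 - 46*t^2 - 64*t - 24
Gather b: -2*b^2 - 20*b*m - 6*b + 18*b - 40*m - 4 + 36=-2*b^2 + b*(12 - 20*m) - 40*m + 32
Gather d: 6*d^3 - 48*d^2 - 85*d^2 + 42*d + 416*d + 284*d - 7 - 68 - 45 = 6*d^3 - 133*d^2 + 742*d - 120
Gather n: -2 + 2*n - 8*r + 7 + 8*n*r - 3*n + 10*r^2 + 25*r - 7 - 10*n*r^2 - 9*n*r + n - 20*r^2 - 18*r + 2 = n*(-10*r^2 - r) - 10*r^2 - r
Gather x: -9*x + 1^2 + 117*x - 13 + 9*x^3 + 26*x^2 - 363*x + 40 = 9*x^3 + 26*x^2 - 255*x + 28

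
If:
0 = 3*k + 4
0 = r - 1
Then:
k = -4/3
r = 1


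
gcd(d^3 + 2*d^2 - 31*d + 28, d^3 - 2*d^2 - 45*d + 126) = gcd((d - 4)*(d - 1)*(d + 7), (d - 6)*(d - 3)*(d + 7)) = d + 7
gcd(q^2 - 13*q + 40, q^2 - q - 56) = q - 8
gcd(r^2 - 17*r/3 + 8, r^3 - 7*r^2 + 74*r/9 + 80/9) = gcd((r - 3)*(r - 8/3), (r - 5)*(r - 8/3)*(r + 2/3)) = r - 8/3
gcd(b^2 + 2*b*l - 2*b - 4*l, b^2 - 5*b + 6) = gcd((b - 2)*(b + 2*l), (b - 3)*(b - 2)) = b - 2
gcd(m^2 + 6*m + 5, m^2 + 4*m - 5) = m + 5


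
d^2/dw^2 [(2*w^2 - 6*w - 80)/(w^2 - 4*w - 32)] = 4/(w^3 + 12*w^2 + 48*w + 64)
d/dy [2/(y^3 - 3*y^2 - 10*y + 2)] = 2*(-3*y^2 + 6*y + 10)/(y^3 - 3*y^2 - 10*y + 2)^2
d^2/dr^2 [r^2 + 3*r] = 2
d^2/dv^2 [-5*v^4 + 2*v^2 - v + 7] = 4 - 60*v^2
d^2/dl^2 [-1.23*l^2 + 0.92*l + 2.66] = -2.46000000000000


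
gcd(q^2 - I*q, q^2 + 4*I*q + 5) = q - I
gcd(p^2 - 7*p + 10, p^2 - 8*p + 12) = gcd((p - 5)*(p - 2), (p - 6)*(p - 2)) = p - 2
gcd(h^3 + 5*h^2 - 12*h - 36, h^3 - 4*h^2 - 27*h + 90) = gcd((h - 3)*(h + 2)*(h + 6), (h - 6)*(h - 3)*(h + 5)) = h - 3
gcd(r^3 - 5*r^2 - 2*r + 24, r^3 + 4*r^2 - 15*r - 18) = r - 3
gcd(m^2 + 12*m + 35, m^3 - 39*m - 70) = m + 5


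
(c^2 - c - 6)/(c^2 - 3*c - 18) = (-c^2 + c + 6)/(-c^2 + 3*c + 18)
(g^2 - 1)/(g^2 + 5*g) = (g^2 - 1)/(g*(g + 5))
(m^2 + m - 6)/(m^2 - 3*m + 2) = (m + 3)/(m - 1)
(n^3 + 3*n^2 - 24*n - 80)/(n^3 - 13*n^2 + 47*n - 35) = (n^2 + 8*n + 16)/(n^2 - 8*n + 7)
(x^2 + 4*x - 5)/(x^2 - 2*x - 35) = (x - 1)/(x - 7)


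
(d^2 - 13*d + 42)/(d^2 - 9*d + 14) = (d - 6)/(d - 2)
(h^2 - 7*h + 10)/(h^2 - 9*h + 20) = (h - 2)/(h - 4)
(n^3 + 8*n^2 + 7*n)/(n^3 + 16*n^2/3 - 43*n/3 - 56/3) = 3*n/(3*n - 8)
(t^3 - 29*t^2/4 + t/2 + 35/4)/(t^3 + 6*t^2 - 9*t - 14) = (4*t^2 - 33*t + 35)/(4*(t^2 + 5*t - 14))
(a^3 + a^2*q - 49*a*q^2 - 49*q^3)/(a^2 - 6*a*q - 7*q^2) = a + 7*q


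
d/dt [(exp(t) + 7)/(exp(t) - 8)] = -15*exp(t)/(exp(t) - 8)^2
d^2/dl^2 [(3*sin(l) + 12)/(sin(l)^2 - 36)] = 3*(-9*sin(l)^5 - 16*sin(l)^4 - 552*sin(l)^2 - 2471*sin(l)/2 + 51*sin(3*l) + sin(5*l)/2 + 288)/((sin(l) - 6)^3*(sin(l) + 6)^3)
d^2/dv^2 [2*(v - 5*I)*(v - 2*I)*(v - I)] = 12*v - 32*I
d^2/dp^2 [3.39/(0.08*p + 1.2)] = 0.043392/(0.08*p + 1.2)^3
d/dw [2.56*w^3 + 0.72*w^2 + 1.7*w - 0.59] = 7.68*w^2 + 1.44*w + 1.7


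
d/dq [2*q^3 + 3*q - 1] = 6*q^2 + 3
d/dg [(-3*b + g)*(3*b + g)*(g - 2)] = -9*b^2 + 3*g^2 - 4*g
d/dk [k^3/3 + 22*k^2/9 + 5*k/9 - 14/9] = k^2 + 44*k/9 + 5/9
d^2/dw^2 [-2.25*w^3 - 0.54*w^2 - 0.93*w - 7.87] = -13.5*w - 1.08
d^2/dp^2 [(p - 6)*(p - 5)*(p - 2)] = 6*p - 26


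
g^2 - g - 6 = (g - 3)*(g + 2)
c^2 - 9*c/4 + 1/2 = (c - 2)*(c - 1/4)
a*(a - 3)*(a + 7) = a^3 + 4*a^2 - 21*a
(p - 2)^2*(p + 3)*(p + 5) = p^4 + 4*p^3 - 13*p^2 - 28*p + 60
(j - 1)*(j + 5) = j^2 + 4*j - 5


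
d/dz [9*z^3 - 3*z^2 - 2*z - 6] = 27*z^2 - 6*z - 2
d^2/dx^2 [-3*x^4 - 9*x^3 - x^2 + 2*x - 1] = -36*x^2 - 54*x - 2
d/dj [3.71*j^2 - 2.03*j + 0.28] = 7.42*j - 2.03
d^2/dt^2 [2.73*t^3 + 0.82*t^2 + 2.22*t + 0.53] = 16.38*t + 1.64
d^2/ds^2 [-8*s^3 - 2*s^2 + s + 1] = -48*s - 4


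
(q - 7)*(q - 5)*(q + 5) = q^3 - 7*q^2 - 25*q + 175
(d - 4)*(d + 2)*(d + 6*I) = d^3 - 2*d^2 + 6*I*d^2 - 8*d - 12*I*d - 48*I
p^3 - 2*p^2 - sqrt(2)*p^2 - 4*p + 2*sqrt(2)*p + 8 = (p - 2)*(p - 2*sqrt(2))*(p + sqrt(2))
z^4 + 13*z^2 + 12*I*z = z*(z - 4*I)*(z + I)*(z + 3*I)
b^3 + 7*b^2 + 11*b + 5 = (b + 1)^2*(b + 5)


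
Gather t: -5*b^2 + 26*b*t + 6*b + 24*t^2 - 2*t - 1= -5*b^2 + 6*b + 24*t^2 + t*(26*b - 2) - 1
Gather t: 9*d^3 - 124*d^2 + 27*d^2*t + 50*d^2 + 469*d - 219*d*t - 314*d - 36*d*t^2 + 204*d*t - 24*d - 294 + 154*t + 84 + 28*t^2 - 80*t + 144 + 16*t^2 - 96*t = 9*d^3 - 74*d^2 + 131*d + t^2*(44 - 36*d) + t*(27*d^2 - 15*d - 22) - 66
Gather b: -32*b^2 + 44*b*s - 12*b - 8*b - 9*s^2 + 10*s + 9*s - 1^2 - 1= -32*b^2 + b*(44*s - 20) - 9*s^2 + 19*s - 2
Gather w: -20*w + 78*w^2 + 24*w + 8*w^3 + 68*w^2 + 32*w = 8*w^3 + 146*w^2 + 36*w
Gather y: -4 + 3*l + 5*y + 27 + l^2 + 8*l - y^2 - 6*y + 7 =l^2 + 11*l - y^2 - y + 30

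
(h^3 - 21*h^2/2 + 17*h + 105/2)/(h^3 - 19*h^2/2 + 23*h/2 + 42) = (h - 5)/(h - 4)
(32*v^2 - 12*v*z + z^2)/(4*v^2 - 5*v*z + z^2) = (-8*v + z)/(-v + z)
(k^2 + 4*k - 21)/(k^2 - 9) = (k + 7)/(k + 3)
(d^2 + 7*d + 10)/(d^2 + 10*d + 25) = (d + 2)/(d + 5)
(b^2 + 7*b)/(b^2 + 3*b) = (b + 7)/(b + 3)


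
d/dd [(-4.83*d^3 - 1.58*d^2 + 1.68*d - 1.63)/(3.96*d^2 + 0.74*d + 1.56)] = (-19.1268*d^4 - 7.1484*d^3 - 30.4264*d^2 + 7.98*d + 3.827)/(15.6816*d^4 + 5.8608*d^3 + 12.9028*d^2 + 2.3088*d + 2.4336)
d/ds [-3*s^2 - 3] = -6*s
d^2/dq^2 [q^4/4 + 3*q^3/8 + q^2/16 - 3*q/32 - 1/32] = 3*q^2 + 9*q/4 + 1/8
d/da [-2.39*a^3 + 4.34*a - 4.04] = 4.34 - 7.17*a^2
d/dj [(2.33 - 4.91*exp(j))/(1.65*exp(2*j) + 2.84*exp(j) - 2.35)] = (8.1015*exp(2*j) - 7.689*exp(j) + 4.9213)*exp(j)/(2.7225*exp(4*j) + 9.372*exp(3*j) + 0.3106*exp(2*j) - 13.348*exp(j) + 5.5225)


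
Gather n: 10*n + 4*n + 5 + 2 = 14*n + 7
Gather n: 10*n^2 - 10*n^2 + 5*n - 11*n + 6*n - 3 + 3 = 0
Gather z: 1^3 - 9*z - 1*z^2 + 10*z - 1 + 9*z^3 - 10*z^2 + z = 9*z^3 - 11*z^2 + 2*z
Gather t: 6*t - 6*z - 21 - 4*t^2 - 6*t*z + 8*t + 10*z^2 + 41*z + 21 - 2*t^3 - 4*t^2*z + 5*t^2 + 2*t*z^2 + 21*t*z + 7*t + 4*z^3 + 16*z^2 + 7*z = -2*t^3 + t^2*(1 - 4*z) + t*(2*z^2 + 15*z + 21) + 4*z^3 + 26*z^2 + 42*z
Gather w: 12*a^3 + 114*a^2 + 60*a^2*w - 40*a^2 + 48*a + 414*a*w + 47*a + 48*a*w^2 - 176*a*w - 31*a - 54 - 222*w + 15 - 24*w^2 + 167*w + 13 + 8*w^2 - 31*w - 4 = 12*a^3 + 74*a^2 + 64*a + w^2*(48*a - 16) + w*(60*a^2 + 238*a - 86) - 30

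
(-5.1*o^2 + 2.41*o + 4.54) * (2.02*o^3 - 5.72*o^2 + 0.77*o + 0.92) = -10.302*o^5 + 34.0402*o^4 - 8.5414*o^3 - 28.8051*o^2 + 5.713*o + 4.1768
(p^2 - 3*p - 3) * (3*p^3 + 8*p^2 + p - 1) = 3*p^5 - p^4 - 32*p^3 - 28*p^2 + 3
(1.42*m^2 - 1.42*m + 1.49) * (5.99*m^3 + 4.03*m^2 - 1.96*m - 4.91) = 8.5058*m^5 - 2.7832*m^4 + 0.419300000000001*m^3 + 1.8157*m^2 + 4.0518*m - 7.3159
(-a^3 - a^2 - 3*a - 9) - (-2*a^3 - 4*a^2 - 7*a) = a^3 + 3*a^2 + 4*a - 9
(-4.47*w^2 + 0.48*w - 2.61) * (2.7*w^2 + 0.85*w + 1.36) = -12.069*w^4 - 2.5035*w^3 - 12.7182*w^2 - 1.5657*w - 3.5496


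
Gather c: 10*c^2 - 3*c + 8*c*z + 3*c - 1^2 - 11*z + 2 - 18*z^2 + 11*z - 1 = 10*c^2 + 8*c*z - 18*z^2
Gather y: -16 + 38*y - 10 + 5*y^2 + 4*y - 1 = 5*y^2 + 42*y - 27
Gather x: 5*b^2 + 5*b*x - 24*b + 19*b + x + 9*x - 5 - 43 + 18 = 5*b^2 - 5*b + x*(5*b + 10) - 30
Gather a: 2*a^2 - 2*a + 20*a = 2*a^2 + 18*a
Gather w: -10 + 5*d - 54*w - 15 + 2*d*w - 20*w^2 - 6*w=5*d - 20*w^2 + w*(2*d - 60) - 25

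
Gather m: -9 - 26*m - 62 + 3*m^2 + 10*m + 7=3*m^2 - 16*m - 64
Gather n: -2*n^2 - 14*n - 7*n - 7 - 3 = -2*n^2 - 21*n - 10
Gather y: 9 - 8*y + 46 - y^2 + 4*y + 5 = -y^2 - 4*y + 60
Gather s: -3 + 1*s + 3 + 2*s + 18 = 3*s + 18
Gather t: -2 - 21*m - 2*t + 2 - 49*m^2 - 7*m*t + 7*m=-49*m^2 - 14*m + t*(-7*m - 2)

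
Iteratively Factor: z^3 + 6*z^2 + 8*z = (z + 4)*(z^2 + 2*z) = (z + 2)*(z + 4)*(z)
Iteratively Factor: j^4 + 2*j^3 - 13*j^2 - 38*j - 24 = (j - 4)*(j^3 + 6*j^2 + 11*j + 6) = (j - 4)*(j + 3)*(j^2 + 3*j + 2) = (j - 4)*(j + 1)*(j + 3)*(j + 2)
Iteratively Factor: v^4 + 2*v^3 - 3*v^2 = (v - 1)*(v^3 + 3*v^2) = v*(v - 1)*(v^2 + 3*v) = v*(v - 1)*(v + 3)*(v)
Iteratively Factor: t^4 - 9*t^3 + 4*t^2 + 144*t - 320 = (t + 4)*(t^3 - 13*t^2 + 56*t - 80) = (t - 4)*(t + 4)*(t^2 - 9*t + 20) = (t - 5)*(t - 4)*(t + 4)*(t - 4)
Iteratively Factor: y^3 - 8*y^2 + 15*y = (y - 3)*(y^2 - 5*y) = (y - 5)*(y - 3)*(y)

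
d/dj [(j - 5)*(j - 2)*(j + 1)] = 3*j^2 - 12*j + 3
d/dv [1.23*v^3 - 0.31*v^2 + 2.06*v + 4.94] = 3.69*v^2 - 0.62*v + 2.06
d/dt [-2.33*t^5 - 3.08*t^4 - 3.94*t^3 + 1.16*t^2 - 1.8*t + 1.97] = -11.65*t^4 - 12.32*t^3 - 11.82*t^2 + 2.32*t - 1.8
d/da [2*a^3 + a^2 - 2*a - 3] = 6*a^2 + 2*a - 2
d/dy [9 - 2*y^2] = -4*y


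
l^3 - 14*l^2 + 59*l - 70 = (l - 7)*(l - 5)*(l - 2)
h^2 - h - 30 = (h - 6)*(h + 5)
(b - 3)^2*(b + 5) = b^3 - b^2 - 21*b + 45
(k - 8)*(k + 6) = k^2 - 2*k - 48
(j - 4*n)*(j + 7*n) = j^2 + 3*j*n - 28*n^2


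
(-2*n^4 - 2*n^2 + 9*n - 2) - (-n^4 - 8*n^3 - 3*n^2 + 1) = -n^4 + 8*n^3 + n^2 + 9*n - 3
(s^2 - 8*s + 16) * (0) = 0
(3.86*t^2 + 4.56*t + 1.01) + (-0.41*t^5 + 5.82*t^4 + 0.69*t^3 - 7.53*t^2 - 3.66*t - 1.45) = -0.41*t^5 + 5.82*t^4 + 0.69*t^3 - 3.67*t^2 + 0.899999999999999*t - 0.44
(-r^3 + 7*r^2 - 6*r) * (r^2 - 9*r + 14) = -r^5 + 16*r^4 - 83*r^3 + 152*r^2 - 84*r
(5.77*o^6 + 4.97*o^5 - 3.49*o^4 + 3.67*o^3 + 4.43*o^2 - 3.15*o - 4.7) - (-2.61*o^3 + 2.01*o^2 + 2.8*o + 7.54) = 5.77*o^6 + 4.97*o^5 - 3.49*o^4 + 6.28*o^3 + 2.42*o^2 - 5.95*o - 12.24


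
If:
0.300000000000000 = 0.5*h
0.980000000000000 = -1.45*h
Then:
No Solution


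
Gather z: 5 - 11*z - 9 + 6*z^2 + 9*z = 6*z^2 - 2*z - 4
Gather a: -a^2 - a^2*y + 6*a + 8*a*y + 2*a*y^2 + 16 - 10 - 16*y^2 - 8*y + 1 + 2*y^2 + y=a^2*(-y - 1) + a*(2*y^2 + 8*y + 6) - 14*y^2 - 7*y + 7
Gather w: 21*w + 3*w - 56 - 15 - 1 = 24*w - 72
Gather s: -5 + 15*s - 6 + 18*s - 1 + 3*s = 36*s - 12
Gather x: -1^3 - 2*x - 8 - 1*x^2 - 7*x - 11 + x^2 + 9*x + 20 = 0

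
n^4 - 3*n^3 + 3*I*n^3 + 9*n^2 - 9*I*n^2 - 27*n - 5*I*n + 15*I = (n - 3)*(n - I)^2*(n + 5*I)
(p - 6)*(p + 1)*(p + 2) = p^3 - 3*p^2 - 16*p - 12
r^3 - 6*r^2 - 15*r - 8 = (r - 8)*(r + 1)^2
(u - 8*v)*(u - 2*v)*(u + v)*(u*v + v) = u^4*v - 9*u^3*v^2 + u^3*v + 6*u^2*v^3 - 9*u^2*v^2 + 16*u*v^4 + 6*u*v^3 + 16*v^4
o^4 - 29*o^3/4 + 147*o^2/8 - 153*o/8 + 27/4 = (o - 3)*(o - 2)*(o - 3/2)*(o - 3/4)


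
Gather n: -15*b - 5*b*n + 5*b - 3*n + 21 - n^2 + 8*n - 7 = -10*b - n^2 + n*(5 - 5*b) + 14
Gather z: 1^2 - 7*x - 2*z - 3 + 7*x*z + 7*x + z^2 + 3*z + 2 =z^2 + z*(7*x + 1)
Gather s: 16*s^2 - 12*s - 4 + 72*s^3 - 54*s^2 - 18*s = 72*s^3 - 38*s^2 - 30*s - 4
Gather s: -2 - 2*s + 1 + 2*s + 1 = 0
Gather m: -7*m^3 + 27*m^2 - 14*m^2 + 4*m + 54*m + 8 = -7*m^3 + 13*m^2 + 58*m + 8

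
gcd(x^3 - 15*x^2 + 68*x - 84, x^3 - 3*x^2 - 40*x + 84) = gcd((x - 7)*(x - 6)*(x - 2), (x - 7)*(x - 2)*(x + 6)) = x^2 - 9*x + 14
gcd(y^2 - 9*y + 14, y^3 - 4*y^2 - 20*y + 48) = y - 2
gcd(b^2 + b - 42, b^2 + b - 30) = 1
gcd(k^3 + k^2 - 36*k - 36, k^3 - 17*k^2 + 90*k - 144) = k - 6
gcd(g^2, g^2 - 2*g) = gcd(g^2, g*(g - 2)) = g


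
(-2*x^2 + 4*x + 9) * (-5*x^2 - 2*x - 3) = 10*x^4 - 16*x^3 - 47*x^2 - 30*x - 27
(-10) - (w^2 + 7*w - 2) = -w^2 - 7*w - 8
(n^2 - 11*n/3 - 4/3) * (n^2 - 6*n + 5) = n^4 - 29*n^3/3 + 77*n^2/3 - 31*n/3 - 20/3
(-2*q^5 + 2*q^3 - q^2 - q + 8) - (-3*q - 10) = -2*q^5 + 2*q^3 - q^2 + 2*q + 18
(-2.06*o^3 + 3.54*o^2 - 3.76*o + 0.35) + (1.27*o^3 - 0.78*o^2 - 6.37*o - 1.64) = -0.79*o^3 + 2.76*o^2 - 10.13*o - 1.29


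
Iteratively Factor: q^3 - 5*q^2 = (q)*(q^2 - 5*q) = q*(q - 5)*(q)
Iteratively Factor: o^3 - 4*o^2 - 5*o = (o)*(o^2 - 4*o - 5) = o*(o - 5)*(o + 1)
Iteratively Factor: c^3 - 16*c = (c)*(c^2 - 16) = c*(c - 4)*(c + 4)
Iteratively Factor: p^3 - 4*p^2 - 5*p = (p)*(p^2 - 4*p - 5) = p*(p - 5)*(p + 1)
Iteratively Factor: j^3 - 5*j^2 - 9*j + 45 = (j + 3)*(j^2 - 8*j + 15) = (j - 3)*(j + 3)*(j - 5)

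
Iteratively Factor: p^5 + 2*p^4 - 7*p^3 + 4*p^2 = (p + 4)*(p^4 - 2*p^3 + p^2) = p*(p + 4)*(p^3 - 2*p^2 + p) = p^2*(p + 4)*(p^2 - 2*p + 1) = p^2*(p - 1)*(p + 4)*(p - 1)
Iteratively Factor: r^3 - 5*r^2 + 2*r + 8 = (r - 4)*(r^2 - r - 2) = (r - 4)*(r + 1)*(r - 2)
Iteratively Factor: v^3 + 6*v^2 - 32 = (v + 4)*(v^2 + 2*v - 8) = (v - 2)*(v + 4)*(v + 4)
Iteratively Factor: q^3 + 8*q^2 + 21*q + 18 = (q + 3)*(q^2 + 5*q + 6) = (q + 3)^2*(q + 2)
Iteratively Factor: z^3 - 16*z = (z)*(z^2 - 16) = z*(z + 4)*(z - 4)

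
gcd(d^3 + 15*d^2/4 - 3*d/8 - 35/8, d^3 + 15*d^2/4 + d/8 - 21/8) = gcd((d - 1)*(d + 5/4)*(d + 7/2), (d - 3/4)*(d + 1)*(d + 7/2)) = d + 7/2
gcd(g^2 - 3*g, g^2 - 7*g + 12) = g - 3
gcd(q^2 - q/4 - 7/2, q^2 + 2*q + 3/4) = 1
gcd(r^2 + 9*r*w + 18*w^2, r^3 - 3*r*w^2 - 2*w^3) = 1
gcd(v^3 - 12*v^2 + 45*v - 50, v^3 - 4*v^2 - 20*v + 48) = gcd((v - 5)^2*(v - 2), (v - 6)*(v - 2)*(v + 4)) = v - 2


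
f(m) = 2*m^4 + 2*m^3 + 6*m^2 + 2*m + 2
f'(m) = 8*m^3 + 6*m^2 + 12*m + 2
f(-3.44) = 264.77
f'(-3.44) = -293.94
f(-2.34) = 64.51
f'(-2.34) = -95.73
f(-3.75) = 368.91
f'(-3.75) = -380.50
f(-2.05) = 41.21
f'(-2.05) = -66.31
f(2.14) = 95.30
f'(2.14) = 133.56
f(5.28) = 2028.64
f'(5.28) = 1410.21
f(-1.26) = 10.05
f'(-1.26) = -19.60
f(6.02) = 3294.55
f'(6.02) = 2037.02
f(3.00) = 278.00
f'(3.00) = 308.00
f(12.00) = 45818.00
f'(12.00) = 14834.00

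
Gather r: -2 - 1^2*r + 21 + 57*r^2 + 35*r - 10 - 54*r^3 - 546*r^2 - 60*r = -54*r^3 - 489*r^2 - 26*r + 9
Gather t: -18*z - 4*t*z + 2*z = -4*t*z - 16*z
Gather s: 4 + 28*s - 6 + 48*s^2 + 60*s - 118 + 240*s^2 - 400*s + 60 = 288*s^2 - 312*s - 60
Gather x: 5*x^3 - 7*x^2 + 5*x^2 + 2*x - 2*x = 5*x^3 - 2*x^2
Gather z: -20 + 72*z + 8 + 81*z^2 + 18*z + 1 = 81*z^2 + 90*z - 11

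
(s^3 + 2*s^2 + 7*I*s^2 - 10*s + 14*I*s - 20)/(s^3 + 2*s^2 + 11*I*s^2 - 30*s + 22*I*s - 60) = (s + 2*I)/(s + 6*I)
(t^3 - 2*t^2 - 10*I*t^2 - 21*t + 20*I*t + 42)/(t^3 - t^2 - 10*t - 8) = (t^3 + t^2*(-2 - 10*I) + t*(-21 + 20*I) + 42)/(t^3 - t^2 - 10*t - 8)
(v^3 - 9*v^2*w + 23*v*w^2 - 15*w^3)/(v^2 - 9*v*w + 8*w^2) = (v^2 - 8*v*w + 15*w^2)/(v - 8*w)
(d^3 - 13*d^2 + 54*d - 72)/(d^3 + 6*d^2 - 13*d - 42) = (d^2 - 10*d + 24)/(d^2 + 9*d + 14)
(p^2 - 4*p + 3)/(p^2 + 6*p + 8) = (p^2 - 4*p + 3)/(p^2 + 6*p + 8)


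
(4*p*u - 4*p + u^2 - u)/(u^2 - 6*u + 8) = (4*p*u - 4*p + u^2 - u)/(u^2 - 6*u + 8)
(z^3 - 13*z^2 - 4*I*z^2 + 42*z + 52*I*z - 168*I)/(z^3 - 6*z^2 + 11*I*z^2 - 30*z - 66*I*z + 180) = (z^2 - z*(7 + 4*I) + 28*I)/(z^2 + 11*I*z - 30)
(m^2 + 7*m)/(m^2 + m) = (m + 7)/(m + 1)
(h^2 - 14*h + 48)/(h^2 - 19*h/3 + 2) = 3*(h - 8)/(3*h - 1)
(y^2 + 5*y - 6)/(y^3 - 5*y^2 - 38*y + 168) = (y - 1)/(y^2 - 11*y + 28)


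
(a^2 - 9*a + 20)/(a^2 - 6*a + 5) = (a - 4)/(a - 1)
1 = 1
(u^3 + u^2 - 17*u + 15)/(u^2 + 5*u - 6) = (u^2 + 2*u - 15)/(u + 6)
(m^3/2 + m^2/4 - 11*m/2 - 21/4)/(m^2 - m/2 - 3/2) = (2*m^2 - m - 21)/(2*(2*m - 3))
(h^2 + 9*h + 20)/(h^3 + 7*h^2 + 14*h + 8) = (h + 5)/(h^2 + 3*h + 2)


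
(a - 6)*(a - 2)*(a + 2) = a^3 - 6*a^2 - 4*a + 24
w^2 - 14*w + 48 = (w - 8)*(w - 6)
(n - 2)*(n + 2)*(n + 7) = n^3 + 7*n^2 - 4*n - 28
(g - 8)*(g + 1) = g^2 - 7*g - 8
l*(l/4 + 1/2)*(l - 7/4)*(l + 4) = l^4/4 + 17*l^3/16 - 5*l^2/8 - 7*l/2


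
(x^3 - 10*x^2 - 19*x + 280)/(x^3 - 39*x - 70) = (x - 8)/(x + 2)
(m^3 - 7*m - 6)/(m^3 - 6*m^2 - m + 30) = (m + 1)/(m - 5)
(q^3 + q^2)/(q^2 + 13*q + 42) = q^2*(q + 1)/(q^2 + 13*q + 42)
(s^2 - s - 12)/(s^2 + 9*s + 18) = (s - 4)/(s + 6)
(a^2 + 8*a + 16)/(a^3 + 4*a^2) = (a + 4)/a^2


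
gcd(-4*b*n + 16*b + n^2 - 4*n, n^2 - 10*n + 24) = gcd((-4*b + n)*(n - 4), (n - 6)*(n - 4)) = n - 4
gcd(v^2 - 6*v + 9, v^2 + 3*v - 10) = 1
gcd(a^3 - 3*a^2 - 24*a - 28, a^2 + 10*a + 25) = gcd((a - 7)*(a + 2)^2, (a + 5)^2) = 1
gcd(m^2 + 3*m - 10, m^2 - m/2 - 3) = m - 2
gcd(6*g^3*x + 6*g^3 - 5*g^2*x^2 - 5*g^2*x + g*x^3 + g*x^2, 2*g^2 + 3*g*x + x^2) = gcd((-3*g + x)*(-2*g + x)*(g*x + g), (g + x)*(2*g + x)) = 1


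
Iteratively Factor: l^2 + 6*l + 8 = (l + 4)*(l + 2)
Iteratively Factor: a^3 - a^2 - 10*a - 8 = (a - 4)*(a^2 + 3*a + 2) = (a - 4)*(a + 1)*(a + 2)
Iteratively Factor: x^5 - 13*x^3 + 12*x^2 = (x)*(x^4 - 13*x^2 + 12*x) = x*(x + 4)*(x^3 - 4*x^2 + 3*x) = x*(x - 3)*(x + 4)*(x^2 - x) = x*(x - 3)*(x - 1)*(x + 4)*(x)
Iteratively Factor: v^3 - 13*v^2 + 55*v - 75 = (v - 5)*(v^2 - 8*v + 15) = (v - 5)^2*(v - 3)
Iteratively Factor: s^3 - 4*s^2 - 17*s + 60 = (s + 4)*(s^2 - 8*s + 15) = (s - 5)*(s + 4)*(s - 3)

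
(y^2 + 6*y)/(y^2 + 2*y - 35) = y*(y + 6)/(y^2 + 2*y - 35)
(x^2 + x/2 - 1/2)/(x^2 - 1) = (x - 1/2)/(x - 1)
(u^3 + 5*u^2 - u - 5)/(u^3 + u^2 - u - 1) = (u + 5)/(u + 1)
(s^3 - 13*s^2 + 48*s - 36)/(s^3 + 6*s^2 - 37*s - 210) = (s^2 - 7*s + 6)/(s^2 + 12*s + 35)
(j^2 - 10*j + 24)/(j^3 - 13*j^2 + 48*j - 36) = (j - 4)/(j^2 - 7*j + 6)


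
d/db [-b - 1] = -1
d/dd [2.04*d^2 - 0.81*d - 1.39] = 4.08*d - 0.81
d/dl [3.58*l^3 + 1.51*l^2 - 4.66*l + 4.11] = 10.74*l^2 + 3.02*l - 4.66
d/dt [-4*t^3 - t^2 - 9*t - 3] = -12*t^2 - 2*t - 9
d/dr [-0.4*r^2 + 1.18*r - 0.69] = 1.18 - 0.8*r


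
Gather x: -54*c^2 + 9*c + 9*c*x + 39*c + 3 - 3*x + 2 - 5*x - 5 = -54*c^2 + 48*c + x*(9*c - 8)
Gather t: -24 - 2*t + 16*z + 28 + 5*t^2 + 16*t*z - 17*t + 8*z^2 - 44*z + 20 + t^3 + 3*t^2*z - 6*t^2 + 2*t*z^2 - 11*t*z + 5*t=t^3 + t^2*(3*z - 1) + t*(2*z^2 + 5*z - 14) + 8*z^2 - 28*z + 24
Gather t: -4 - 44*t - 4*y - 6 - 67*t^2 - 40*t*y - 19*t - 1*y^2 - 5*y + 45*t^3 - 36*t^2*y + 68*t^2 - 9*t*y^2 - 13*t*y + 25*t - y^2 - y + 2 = 45*t^3 + t^2*(1 - 36*y) + t*(-9*y^2 - 53*y - 38) - 2*y^2 - 10*y - 8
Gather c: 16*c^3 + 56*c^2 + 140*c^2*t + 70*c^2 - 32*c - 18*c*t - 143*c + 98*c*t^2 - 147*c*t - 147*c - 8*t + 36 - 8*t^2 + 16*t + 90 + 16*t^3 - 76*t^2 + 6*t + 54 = 16*c^3 + c^2*(140*t + 126) + c*(98*t^2 - 165*t - 322) + 16*t^3 - 84*t^2 + 14*t + 180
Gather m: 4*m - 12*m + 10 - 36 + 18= -8*m - 8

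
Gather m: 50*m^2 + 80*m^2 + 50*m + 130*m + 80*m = 130*m^2 + 260*m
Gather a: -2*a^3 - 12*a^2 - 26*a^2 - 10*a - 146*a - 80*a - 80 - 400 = -2*a^3 - 38*a^2 - 236*a - 480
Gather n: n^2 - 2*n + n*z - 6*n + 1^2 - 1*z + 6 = n^2 + n*(z - 8) - z + 7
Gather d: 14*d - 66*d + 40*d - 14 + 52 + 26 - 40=24 - 12*d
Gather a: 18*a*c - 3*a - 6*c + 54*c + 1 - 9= a*(18*c - 3) + 48*c - 8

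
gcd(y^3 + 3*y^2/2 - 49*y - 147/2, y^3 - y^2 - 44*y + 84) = y + 7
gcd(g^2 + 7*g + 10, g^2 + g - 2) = g + 2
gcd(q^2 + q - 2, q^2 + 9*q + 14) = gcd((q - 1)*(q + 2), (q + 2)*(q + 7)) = q + 2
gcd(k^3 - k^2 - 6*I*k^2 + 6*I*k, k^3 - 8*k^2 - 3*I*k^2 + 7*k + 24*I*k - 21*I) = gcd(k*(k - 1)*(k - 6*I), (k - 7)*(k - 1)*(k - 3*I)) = k - 1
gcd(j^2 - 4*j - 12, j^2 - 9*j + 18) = j - 6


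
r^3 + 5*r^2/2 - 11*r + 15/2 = (r - 3/2)*(r - 1)*(r + 5)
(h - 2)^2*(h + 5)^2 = h^4 + 6*h^3 - 11*h^2 - 60*h + 100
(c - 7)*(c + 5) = c^2 - 2*c - 35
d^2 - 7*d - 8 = (d - 8)*(d + 1)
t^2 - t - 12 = (t - 4)*(t + 3)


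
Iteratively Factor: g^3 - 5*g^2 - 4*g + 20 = (g - 2)*(g^2 - 3*g - 10) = (g - 2)*(g + 2)*(g - 5)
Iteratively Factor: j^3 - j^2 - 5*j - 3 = (j + 1)*(j^2 - 2*j - 3) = (j - 3)*(j + 1)*(j + 1)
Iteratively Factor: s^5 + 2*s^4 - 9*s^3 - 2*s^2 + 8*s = (s)*(s^4 + 2*s^3 - 9*s^2 - 2*s + 8) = s*(s - 1)*(s^3 + 3*s^2 - 6*s - 8) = s*(s - 1)*(s + 1)*(s^2 + 2*s - 8) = s*(s - 1)*(s + 1)*(s + 4)*(s - 2)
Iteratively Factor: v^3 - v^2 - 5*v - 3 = (v - 3)*(v^2 + 2*v + 1) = (v - 3)*(v + 1)*(v + 1)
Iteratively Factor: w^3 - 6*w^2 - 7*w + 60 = (w - 5)*(w^2 - w - 12) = (w - 5)*(w - 4)*(w + 3)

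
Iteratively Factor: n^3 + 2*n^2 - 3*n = (n + 3)*(n^2 - n) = n*(n + 3)*(n - 1)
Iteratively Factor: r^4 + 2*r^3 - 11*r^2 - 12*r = (r)*(r^3 + 2*r^2 - 11*r - 12) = r*(r + 1)*(r^2 + r - 12) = r*(r - 3)*(r + 1)*(r + 4)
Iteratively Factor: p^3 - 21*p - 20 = (p + 4)*(p^2 - 4*p - 5) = (p + 1)*(p + 4)*(p - 5)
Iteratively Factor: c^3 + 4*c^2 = (c)*(c^2 + 4*c) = c^2*(c + 4)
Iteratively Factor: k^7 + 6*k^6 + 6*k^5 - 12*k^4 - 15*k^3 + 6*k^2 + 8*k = (k - 1)*(k^6 + 7*k^5 + 13*k^4 + k^3 - 14*k^2 - 8*k) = (k - 1)*(k + 2)*(k^5 + 5*k^4 + 3*k^3 - 5*k^2 - 4*k) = (k - 1)^2*(k + 2)*(k^4 + 6*k^3 + 9*k^2 + 4*k) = (k - 1)^2*(k + 2)*(k + 4)*(k^3 + 2*k^2 + k) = k*(k - 1)^2*(k + 2)*(k + 4)*(k^2 + 2*k + 1) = k*(k - 1)^2*(k + 1)*(k + 2)*(k + 4)*(k + 1)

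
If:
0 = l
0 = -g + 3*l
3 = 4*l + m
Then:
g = 0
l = 0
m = 3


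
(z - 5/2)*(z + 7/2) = z^2 + z - 35/4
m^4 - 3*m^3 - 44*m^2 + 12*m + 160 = (m - 8)*(m - 2)*(m + 2)*(m + 5)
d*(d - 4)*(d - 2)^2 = d^4 - 8*d^3 + 20*d^2 - 16*d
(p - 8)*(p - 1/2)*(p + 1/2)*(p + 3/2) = p^4 - 13*p^3/2 - 49*p^2/4 + 13*p/8 + 3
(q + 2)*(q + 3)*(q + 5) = q^3 + 10*q^2 + 31*q + 30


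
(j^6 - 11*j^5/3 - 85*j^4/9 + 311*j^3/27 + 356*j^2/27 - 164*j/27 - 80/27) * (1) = j^6 - 11*j^5/3 - 85*j^4/9 + 311*j^3/27 + 356*j^2/27 - 164*j/27 - 80/27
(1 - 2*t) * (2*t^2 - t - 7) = -4*t^3 + 4*t^2 + 13*t - 7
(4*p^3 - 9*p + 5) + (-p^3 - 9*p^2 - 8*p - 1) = 3*p^3 - 9*p^2 - 17*p + 4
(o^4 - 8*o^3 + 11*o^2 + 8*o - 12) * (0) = 0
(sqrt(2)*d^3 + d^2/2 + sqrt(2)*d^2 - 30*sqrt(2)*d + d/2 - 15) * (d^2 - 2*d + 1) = sqrt(2)*d^5 - sqrt(2)*d^4 + d^4/2 - 31*sqrt(2)*d^3 - d^3/2 - 31*d^2/2 + 61*sqrt(2)*d^2 - 30*sqrt(2)*d + 61*d/2 - 15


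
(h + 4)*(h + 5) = h^2 + 9*h + 20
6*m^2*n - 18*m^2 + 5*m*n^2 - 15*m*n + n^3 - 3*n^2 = (2*m + n)*(3*m + n)*(n - 3)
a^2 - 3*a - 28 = (a - 7)*(a + 4)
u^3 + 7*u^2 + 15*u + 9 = (u + 1)*(u + 3)^2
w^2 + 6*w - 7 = (w - 1)*(w + 7)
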